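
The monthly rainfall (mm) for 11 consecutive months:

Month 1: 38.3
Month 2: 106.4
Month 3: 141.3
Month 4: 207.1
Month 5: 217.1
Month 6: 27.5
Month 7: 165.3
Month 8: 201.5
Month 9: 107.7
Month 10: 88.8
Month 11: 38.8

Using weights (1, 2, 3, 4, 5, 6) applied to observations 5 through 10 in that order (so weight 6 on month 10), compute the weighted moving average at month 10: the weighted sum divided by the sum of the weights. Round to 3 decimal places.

125.967

Weighted sum: 1·217.1 + 2·27.5 + 3·165.3 + 4·201.5 + 5·107.7 + 6·88.8 = 217.1 + 55.0 + 495.9 + 806.0 + 538.5 + 532.8 = 2645.3
Weight total: 1 + 2 + 3 + 4 + 5 + 6 = 21
WMA = 2645.3 / 21 = 125.967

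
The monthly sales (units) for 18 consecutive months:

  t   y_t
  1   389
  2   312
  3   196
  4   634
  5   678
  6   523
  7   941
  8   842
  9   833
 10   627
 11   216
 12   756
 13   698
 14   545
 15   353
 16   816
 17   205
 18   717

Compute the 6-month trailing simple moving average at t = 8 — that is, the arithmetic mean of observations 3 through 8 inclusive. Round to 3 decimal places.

635.667

Sum of periods 3–8: 196 + 634 + 678 + 523 + 941 + 842 = 3814
Divide by 6: 3814 / 6 = 635.667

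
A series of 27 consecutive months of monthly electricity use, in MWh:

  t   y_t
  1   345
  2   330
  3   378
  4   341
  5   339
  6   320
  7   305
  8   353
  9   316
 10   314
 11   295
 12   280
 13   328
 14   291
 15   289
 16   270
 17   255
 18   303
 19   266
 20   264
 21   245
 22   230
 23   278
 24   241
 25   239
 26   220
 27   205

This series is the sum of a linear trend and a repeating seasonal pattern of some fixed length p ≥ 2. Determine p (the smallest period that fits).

5

First differences y_{t+1} − y_t: -15, 48, -37, -2, -19, -15, 48, -37, -2, -19, -15, 48, …
The difference pattern repeats every 5 terms and not for any smaller step, so p = 5.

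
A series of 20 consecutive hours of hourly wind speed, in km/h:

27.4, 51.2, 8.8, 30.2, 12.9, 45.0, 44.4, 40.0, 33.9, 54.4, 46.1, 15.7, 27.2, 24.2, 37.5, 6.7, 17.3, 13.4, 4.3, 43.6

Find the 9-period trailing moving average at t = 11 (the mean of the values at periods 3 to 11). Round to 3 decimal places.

Sum of periods 3–11: 8.8 + 30.2 + 12.9 + 45.0 + 44.4 + 40.0 + 33.9 + 54.4 + 46.1 = 315.7
Divide by 9: 315.7 / 9 = 35.078

35.078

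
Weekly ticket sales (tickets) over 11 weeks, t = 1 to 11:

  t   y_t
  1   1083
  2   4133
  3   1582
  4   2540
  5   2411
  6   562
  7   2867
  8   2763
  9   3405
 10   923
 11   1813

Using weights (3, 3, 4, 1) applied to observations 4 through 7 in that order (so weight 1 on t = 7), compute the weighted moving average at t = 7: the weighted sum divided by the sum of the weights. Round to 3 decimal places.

Weighted sum: 3·2540 + 3·2411 + 4·562 + 1·2867 = 7620 + 7233 + 2248 + 2867 = 19968
Weight total: 3 + 3 + 4 + 1 = 11
WMA = 19968 / 11 = 1815.273

1815.273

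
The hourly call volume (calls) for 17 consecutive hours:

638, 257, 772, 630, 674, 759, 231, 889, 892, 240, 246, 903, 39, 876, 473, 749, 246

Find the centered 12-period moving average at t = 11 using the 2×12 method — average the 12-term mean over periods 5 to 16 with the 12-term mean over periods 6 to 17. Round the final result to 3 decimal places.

Sum over 5–16: 674 + 759 + 231 + 889 + 892 + 240 + 246 + 903 + 39 + 876 + 473 + 749 = 6971
Sum over 6–17: 759 + 231 + 889 + 892 + 240 + 246 + 903 + 39 + 876 + 473 + 749 + 246 = 6543
CMA at t=11 = (6971 + 6543) / (2·12) = 13514 / 24 = 563.083

563.083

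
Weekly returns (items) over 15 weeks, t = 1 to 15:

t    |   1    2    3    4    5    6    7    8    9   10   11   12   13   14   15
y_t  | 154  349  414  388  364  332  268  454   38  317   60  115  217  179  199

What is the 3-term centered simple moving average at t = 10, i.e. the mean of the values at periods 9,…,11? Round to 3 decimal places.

Sum of periods 9–11: 38 + 317 + 60 = 415
Divide by 3: 415 / 3 = 138.333

138.333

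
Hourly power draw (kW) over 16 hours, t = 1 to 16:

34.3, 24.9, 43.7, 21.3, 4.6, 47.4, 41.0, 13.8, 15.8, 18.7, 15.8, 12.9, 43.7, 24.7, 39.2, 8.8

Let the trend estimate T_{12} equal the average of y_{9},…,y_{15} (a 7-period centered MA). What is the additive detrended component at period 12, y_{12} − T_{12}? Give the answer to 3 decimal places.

-11.500

Trend T_12 = (15.8 + 18.7 + 15.8 + 12.9 + 43.7 + 24.7 + 39.2) / 7 = 170.8/7 = 24.40000
Detrended value: 12.9 − 24.40000 = -11.500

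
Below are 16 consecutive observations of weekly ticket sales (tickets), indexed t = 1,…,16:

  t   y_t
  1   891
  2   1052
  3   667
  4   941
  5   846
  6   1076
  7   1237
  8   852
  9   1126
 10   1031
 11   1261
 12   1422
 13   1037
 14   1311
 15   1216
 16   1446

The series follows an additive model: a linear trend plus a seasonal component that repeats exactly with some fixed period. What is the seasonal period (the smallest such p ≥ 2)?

First differences y_{t+1} − y_t: 161, -385, 274, -95, 230, 161, -385, 274, -95, 230, 161, -385, …
The difference pattern repeats every 5 terms and not for any smaller step, so p = 5.

5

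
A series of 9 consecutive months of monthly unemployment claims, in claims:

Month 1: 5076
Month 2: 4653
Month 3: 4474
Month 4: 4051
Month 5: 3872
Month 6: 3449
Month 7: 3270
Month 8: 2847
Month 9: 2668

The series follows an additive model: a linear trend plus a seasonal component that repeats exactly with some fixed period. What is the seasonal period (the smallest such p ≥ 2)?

2

First differences y_{t+1} − y_t: -423, -179, -423, -179, -423, -179, …
The difference pattern repeats every 2 terms and not for any smaller step, so p = 2.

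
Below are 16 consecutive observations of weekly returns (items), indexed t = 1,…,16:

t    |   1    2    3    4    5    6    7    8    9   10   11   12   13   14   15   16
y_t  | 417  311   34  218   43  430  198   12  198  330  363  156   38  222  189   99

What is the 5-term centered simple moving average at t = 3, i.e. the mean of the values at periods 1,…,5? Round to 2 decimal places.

204.60

Sum of periods 1–5: 417 + 311 + 34 + 218 + 43 = 1023
Divide by 5: 1023 / 5 = 204.60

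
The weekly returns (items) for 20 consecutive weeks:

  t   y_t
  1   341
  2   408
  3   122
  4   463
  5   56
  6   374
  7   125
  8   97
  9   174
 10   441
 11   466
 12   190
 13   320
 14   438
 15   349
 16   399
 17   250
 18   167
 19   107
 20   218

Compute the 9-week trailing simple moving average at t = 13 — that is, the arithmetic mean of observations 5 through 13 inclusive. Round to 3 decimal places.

Sum of periods 5–13: 56 + 374 + 125 + 97 + 174 + 441 + 466 + 190 + 320 = 2243
Divide by 9: 2243 / 9 = 249.222

249.222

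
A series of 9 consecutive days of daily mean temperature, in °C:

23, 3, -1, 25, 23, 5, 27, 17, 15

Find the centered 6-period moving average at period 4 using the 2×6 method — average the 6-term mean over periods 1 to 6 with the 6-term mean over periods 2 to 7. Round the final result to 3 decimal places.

13.333

Sum over 1–6: 23 + 3 + (-1) + 25 + 23 + 5 = 78
Sum over 2–7: 3 + (-1) + 25 + 23 + 5 + 27 = 82
CMA at t=4 = (78 + 82) / (2·6) = 160 / 12 = 13.333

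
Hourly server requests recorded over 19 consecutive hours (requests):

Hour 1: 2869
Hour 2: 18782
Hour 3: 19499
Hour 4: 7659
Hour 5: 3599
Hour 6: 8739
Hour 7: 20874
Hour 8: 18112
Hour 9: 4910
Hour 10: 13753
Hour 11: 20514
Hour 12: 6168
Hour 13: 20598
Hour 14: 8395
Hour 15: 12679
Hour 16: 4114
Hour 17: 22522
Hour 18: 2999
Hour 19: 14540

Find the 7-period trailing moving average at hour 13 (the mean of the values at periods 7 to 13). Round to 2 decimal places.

14989.86

Sum of periods 7–13: 20874 + 18112 + 4910 + 13753 + 20514 + 6168 + 20598 = 104929
Divide by 7: 104929 / 7 = 14989.86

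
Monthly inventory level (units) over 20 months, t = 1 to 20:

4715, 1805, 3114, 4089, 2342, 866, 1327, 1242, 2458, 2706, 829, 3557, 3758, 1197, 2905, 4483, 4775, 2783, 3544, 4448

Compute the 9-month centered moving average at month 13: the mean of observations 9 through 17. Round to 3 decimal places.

Sum of periods 9–17: 2458 + 2706 + 829 + 3557 + 3758 + 1197 + 2905 + 4483 + 4775 = 26668
Divide by 9: 26668 / 9 = 2963.111

2963.111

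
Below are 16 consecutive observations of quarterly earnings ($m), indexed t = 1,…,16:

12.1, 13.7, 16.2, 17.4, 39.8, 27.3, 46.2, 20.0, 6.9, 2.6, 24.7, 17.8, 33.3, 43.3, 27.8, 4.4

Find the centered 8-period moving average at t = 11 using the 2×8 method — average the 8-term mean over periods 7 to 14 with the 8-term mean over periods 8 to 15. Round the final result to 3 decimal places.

23.200

Sum over 7–14: 46.2 + 20.0 + 6.9 + 2.6 + 24.7 + 17.8 + 33.3 + 43.3 = 194.8
Sum over 8–15: 20.0 + 6.9 + 2.6 + 24.7 + 17.8 + 33.3 + 43.3 + 27.8 = 176.4
CMA at t=11 = (194.8 + 176.4) / (2·8) = 371.2 / 16 = 23.200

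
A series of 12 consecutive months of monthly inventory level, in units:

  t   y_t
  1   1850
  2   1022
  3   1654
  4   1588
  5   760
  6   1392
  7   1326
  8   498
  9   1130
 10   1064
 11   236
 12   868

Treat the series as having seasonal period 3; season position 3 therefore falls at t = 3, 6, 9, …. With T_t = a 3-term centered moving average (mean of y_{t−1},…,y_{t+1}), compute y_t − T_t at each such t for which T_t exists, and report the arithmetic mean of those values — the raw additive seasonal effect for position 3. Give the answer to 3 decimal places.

Season position 3 occurs at t = 3, 6, 9 (where T_t is defined).
t=3: T_3 = 1421.33333; y_3 − T_3 = 1654 − 1421.33333 = 232.66667
t=6: T_6 = 1159.33333; y_6 − T_6 = 1392 − 1159.33333 = 232.66667
t=9: T_9 = 897.33333; y_9 − T_9 = 1130 − 897.33333 = 232.66667
Mean deviation: (232.66667 + 232.66667 + 232.66667) / 3 = 232.667

232.667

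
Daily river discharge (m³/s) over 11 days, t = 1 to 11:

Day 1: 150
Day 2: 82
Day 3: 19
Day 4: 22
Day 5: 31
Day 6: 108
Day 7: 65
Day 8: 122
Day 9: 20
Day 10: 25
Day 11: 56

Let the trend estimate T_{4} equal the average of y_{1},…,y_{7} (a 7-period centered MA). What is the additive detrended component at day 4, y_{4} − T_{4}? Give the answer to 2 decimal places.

-46.14

Trend T_4 = (150 + 82 + 19 + 22 + 31 + 108 + 65) / 7 = 477/7 = 68.1429
Detrended value: 22 − 68.1429 = -46.14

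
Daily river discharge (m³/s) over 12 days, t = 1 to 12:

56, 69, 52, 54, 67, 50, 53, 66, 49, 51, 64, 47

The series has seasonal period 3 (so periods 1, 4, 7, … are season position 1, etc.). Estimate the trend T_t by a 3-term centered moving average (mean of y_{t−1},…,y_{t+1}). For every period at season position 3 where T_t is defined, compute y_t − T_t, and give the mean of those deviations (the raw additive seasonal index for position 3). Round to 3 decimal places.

-6.444

Season position 3 occurs at t = 3, 6, 9 (where T_t is defined).
t=3: T_3 = 58.33333; y_3 − T_3 = 52 − 58.33333 = -6.33333
t=6: T_6 = 56.66667; y_6 − T_6 = 50 − 56.66667 = -6.66667
t=9: T_9 = 55.33333; y_9 − T_9 = 49 − 55.33333 = -6.33333
Mean deviation: (-6.33333 + -6.66667 + -6.33333) / 3 = -6.444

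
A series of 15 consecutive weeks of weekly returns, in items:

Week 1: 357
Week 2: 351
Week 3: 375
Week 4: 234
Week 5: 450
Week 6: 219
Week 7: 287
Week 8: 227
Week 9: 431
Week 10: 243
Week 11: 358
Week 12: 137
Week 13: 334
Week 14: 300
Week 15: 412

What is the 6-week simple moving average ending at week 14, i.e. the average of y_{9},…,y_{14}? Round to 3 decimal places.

300.500

Sum of periods 9–14: 431 + 243 + 358 + 137 + 334 + 300 = 1803
Divide by 6: 1803 / 6 = 300.500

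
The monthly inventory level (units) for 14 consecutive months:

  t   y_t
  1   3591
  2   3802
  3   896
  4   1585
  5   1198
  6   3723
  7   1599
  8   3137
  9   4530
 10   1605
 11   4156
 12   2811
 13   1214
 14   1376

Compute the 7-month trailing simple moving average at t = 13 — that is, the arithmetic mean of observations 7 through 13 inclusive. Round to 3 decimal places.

Sum of periods 7–13: 1599 + 3137 + 4530 + 1605 + 4156 + 2811 + 1214 = 19052
Divide by 7: 19052 / 7 = 2721.714

2721.714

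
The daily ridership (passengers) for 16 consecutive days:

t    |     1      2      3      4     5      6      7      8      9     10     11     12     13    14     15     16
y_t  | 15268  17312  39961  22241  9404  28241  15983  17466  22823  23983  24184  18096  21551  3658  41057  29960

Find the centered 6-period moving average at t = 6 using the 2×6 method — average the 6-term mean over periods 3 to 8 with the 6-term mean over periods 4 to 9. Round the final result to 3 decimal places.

20787.833

Sum over 3–8: 39961 + 22241 + 9404 + 28241 + 15983 + 17466 = 133296
Sum over 4–9: 22241 + 9404 + 28241 + 15983 + 17466 + 22823 = 116158
CMA at t=6 = (133296 + 116158) / (2·6) = 249454 / 12 = 20787.833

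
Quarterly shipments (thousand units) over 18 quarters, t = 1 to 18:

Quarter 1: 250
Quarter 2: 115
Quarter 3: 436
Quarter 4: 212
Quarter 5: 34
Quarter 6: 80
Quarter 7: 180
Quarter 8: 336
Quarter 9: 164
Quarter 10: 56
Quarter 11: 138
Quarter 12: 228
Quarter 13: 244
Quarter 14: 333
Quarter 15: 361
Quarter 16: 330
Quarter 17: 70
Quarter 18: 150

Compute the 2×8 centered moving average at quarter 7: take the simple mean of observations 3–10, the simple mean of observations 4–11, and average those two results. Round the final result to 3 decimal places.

168.625

Sum over 3–10: 436 + 212 + 34 + 80 + 180 + 336 + 164 + 56 = 1498
Sum over 4–11: 212 + 34 + 80 + 180 + 336 + 164 + 56 + 138 = 1200
CMA at t=7 = (1498 + 1200) / (2·8) = 2698 / 16 = 168.625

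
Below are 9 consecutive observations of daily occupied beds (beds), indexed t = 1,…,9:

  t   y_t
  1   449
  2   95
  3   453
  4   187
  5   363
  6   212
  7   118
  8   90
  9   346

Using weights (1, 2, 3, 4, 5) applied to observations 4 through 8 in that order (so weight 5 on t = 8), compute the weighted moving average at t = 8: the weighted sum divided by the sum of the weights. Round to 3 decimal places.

Weighted sum: 1·187 + 2·363 + 3·212 + 4·118 + 5·90 = 187 + 726 + 636 + 472 + 450 = 2471
Weight total: 1 + 2 + 3 + 4 + 5 = 15
WMA = 2471 / 15 = 164.733

164.733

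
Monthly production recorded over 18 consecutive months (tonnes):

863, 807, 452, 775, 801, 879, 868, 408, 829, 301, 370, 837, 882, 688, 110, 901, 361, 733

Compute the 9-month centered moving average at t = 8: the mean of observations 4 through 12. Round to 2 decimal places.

Sum of periods 4–12: 775 + 801 + 879 + 868 + 408 + 829 + 301 + 370 + 837 = 6068
Divide by 9: 6068 / 9 = 674.22

674.22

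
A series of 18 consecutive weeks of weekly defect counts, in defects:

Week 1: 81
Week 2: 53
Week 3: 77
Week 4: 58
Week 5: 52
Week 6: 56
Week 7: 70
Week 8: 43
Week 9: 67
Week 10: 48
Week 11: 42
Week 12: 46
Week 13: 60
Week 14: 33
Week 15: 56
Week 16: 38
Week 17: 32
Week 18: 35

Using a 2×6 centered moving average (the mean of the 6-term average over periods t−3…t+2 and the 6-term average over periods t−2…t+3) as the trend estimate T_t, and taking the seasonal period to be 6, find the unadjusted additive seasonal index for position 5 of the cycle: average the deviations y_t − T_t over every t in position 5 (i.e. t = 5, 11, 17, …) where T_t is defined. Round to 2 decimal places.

-8.17

Season position 5 occurs at t = 5, 11 (where T_t is defined).
t=5: T_5 = 60.1667; y_5 − T_5 = 52 − 60.1667 = -8.1667
t=11: T_11 = 50.1667; y_11 − T_11 = 42 − 50.1667 = -8.1667
Mean deviation: (-8.1667 + -8.1667) / 2 = -8.17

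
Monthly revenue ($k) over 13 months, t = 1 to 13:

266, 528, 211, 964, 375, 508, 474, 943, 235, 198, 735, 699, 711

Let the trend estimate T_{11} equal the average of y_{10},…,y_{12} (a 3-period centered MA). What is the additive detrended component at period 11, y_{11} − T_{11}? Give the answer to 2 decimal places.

191.00

Trend T_11 = (198 + 735 + 699) / 3 = 1632/3 = 544.0000
Detrended value: 735 − 544.0000 = 191.00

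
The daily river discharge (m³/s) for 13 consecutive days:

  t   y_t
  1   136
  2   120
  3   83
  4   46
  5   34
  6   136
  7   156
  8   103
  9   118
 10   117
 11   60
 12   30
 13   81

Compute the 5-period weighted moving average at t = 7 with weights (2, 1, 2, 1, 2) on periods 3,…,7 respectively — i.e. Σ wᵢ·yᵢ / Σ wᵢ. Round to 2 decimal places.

Weighted sum: 2·83 + 1·46 + 2·34 + 1·136 + 2·156 = 166 + 46 + 68 + 136 + 312 = 728
Weight total: 2 + 1 + 2 + 1 + 2 = 8
WMA = 728 / 8 = 91.00

91.00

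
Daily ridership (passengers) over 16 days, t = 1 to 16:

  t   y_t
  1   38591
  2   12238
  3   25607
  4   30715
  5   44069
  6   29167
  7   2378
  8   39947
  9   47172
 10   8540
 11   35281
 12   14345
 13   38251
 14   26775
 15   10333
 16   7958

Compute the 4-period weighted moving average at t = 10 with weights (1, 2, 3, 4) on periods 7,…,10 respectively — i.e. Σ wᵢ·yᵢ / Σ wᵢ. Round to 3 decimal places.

Weighted sum: 1·2378 + 2·39947 + 3·47172 + 4·8540 = 2378 + 79894 + 141516 + 34160 = 257948
Weight total: 1 + 2 + 3 + 4 = 10
WMA = 257948 / 10 = 25794.800

25794.800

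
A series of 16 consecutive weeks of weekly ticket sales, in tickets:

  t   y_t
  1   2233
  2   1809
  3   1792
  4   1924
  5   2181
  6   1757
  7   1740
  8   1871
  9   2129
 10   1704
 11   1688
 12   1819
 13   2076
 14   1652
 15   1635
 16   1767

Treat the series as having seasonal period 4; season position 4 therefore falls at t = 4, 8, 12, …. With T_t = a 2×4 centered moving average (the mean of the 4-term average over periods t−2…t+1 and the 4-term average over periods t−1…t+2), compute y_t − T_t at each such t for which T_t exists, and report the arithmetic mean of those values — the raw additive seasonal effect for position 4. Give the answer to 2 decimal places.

Season position 4 occurs at t = 4, 8, 12 (where T_t is defined).
t=4: T_4 = 1920.0000; y_4 − T_4 = 1924 − 1920.0000 = 4.0000
t=8: T_8 = 1867.6250; y_8 − T_8 = 1871 − 1867.6250 = 3.3750
t=12: T_12 = 1815.2500; y_12 − T_12 = 1819 − 1815.2500 = 3.7500
Mean deviation: (4.0000 + 3.3750 + 3.7500) / 3 = 3.71

3.71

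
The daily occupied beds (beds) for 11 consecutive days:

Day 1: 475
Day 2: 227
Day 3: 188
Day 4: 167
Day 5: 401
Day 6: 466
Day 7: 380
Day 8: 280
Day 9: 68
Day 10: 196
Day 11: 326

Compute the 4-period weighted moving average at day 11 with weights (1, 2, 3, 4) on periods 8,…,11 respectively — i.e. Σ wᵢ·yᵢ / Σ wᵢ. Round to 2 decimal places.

230.80

Weighted sum: 1·280 + 2·68 + 3·196 + 4·326 = 280 + 136 + 588 + 1304 = 2308
Weight total: 1 + 2 + 3 + 4 = 10
WMA = 2308 / 10 = 230.80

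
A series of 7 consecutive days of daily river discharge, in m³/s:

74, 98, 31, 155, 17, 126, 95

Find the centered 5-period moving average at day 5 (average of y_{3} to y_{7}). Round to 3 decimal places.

84.800

Sum of periods 3–7: 31 + 155 + 17 + 126 + 95 = 424
Divide by 5: 424 / 5 = 84.800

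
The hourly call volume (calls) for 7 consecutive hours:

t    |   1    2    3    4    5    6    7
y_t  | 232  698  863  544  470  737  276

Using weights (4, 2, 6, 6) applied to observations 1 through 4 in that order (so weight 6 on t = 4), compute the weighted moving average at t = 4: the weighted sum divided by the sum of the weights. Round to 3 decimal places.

Weighted sum: 4·232 + 2·698 + 6·863 + 6·544 = 928 + 1396 + 5178 + 3264 = 10766
Weight total: 4 + 2 + 6 + 6 = 18
WMA = 10766 / 18 = 598.111

598.111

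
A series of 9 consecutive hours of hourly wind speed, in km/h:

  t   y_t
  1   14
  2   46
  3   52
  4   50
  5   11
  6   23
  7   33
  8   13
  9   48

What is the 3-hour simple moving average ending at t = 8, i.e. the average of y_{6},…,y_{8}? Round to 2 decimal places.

Sum of periods 6–8: 23 + 33 + 13 = 69
Divide by 3: 69 / 3 = 23.00

23.00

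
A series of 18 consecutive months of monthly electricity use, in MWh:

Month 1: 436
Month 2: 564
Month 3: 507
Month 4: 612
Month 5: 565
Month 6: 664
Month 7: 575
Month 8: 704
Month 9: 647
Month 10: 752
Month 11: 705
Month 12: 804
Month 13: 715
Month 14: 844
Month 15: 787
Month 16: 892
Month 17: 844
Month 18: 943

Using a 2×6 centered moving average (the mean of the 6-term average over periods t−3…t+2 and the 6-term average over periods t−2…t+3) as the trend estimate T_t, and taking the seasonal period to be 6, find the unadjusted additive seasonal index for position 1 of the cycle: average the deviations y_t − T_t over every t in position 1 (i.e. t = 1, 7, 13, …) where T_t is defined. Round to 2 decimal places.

-64.50

Season position 1 occurs at t = 7, 13 (where T_t is defined).
t=7: T_7 = 639.5000; y_7 − T_7 = 575 − 639.5000 = -64.5000
t=13: T_13 = 779.5000; y_13 − T_13 = 715 − 779.5000 = -64.5000
Mean deviation: (-64.5000 + -64.5000) / 2 = -64.50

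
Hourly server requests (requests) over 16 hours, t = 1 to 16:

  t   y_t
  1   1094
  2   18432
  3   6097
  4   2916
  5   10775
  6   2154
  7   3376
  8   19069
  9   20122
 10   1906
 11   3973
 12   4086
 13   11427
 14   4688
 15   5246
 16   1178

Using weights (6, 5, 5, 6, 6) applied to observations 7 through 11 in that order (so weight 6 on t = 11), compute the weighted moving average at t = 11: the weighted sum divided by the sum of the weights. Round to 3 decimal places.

Weighted sum: 6·3376 + 5·19069 + 5·20122 + 6·1906 + 6·3973 = 20256 + 95345 + 100610 + 11436 + 23838 = 251485
Weight total: 6 + 5 + 5 + 6 + 6 = 28
WMA = 251485 / 28 = 8981.607

8981.607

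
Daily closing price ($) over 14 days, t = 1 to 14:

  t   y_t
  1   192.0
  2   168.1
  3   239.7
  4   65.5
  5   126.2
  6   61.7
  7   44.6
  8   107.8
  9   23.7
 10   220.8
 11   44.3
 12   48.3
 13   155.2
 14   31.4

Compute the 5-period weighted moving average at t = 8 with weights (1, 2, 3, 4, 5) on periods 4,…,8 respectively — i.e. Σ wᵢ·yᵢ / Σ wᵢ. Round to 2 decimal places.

Weighted sum: 1·65.5 + 2·126.2 + 3·61.7 + 4·44.6 + 5·107.8 = 65.5 + 252.4 + 185.1 + 178.4 + 539.0 = 1220.4
Weight total: 1 + 2 + 3 + 4 + 5 = 15
WMA = 1220.4 / 15 = 81.36

81.36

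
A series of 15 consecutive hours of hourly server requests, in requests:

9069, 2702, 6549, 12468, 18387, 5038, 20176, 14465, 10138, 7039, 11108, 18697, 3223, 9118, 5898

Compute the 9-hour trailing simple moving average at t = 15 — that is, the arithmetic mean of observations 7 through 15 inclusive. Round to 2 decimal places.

11095.78

Sum of periods 7–15: 20176 + 14465 + 10138 + 7039 + 11108 + 18697 + 3223 + 9118 + 5898 = 99862
Divide by 9: 99862 / 9 = 11095.78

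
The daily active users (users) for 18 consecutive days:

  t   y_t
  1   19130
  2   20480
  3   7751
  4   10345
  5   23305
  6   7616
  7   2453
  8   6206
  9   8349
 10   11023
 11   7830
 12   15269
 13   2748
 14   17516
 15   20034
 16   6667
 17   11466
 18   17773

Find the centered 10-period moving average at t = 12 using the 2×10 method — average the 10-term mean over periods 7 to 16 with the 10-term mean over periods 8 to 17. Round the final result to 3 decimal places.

10260.150

Sum over 7–16: 2453 + 6206 + 8349 + 11023 + 7830 + 15269 + 2748 + 17516 + 20034 + 6667 = 98095
Sum over 8–17: 6206 + 8349 + 11023 + 7830 + 15269 + 2748 + 17516 + 20034 + 6667 + 11466 = 107108
CMA at t=12 = (98095 + 107108) / (2·10) = 205203 / 20 = 10260.150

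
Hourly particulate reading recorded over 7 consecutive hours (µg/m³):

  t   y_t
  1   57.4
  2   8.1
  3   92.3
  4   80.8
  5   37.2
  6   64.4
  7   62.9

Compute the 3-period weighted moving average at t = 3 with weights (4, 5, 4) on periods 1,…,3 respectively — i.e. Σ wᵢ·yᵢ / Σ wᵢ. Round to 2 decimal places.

Weighted sum: 4·57.4 + 5·8.1 + 4·92.3 = 229.6 + 40.5 + 369.2 = 639.3
Weight total: 4 + 5 + 4 = 13
WMA = 639.3 / 13 = 49.18

49.18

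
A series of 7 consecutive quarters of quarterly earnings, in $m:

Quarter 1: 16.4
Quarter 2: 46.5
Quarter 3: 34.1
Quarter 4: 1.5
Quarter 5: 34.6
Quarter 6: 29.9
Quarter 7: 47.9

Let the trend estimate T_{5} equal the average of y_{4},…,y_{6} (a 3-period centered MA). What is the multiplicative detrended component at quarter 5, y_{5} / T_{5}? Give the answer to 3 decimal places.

Trend T_5 = (1.5 + 34.6 + 29.9) / 3 = 66.0/3 = 22.00000
Ratio to trend: 34.6 / 22.00000 = 1.573

1.573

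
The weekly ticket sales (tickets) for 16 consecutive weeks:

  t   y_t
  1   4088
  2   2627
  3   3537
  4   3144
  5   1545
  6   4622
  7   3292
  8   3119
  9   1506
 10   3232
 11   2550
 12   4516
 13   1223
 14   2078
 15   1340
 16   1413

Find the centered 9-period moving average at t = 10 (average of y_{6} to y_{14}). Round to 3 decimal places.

Sum of periods 6–14: 4622 + 3292 + 3119 + 1506 + 3232 + 2550 + 4516 + 1223 + 2078 = 26138
Divide by 9: 26138 / 9 = 2904.222

2904.222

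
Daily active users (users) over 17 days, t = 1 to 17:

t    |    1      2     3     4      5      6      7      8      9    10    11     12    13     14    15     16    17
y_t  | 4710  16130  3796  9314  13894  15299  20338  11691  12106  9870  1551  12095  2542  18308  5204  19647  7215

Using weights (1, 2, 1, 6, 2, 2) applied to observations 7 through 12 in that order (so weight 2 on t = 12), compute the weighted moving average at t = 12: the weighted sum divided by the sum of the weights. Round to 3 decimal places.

Weighted sum: 1·20338 + 2·11691 + 1·12106 + 6·9870 + 2·1551 + 2·12095 = 20338 + 23382 + 12106 + 59220 + 3102 + 24190 = 142338
Weight total: 1 + 2 + 1 + 6 + 2 + 2 = 14
WMA = 142338 / 14 = 10167.000

10167.000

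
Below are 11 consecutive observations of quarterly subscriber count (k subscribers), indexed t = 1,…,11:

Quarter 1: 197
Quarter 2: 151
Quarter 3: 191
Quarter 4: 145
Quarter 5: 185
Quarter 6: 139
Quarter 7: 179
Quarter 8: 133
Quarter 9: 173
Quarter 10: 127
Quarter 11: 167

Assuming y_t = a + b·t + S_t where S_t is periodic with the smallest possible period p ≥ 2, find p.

First differences y_{t+1} − y_t: -46, 40, -46, 40, -46, 40, …
The difference pattern repeats every 2 terms and not for any smaller step, so p = 2.

2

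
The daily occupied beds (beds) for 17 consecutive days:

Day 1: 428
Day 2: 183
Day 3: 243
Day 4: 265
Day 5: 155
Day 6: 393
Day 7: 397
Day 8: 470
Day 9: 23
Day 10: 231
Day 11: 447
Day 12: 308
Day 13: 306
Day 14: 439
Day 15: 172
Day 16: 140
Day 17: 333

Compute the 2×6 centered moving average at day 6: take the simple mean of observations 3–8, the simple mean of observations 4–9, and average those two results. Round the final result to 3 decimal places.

302.167

Sum over 3–8: 243 + 265 + 155 + 393 + 397 + 470 = 1923
Sum over 4–9: 265 + 155 + 393 + 397 + 470 + 23 = 1703
CMA at t=6 = (1923 + 1703) / (2·6) = 3626 / 12 = 302.167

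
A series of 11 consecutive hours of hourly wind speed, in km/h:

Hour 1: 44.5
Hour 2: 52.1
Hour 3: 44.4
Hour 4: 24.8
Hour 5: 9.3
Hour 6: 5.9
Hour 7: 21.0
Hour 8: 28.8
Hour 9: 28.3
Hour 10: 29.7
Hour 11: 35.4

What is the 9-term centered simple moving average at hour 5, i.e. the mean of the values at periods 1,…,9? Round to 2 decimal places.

Sum of periods 1–9: 44.5 + 52.1 + 44.4 + 24.8 + 9.3 + 5.9 + 21.0 + 28.8 + 28.3 = 259.1
Divide by 9: 259.1 / 9 = 28.79

28.79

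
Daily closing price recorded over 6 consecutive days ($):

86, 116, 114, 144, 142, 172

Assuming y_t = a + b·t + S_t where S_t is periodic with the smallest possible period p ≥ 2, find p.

First differences y_{t+1} − y_t: 30, -2, 30, -2, 30, …
The difference pattern repeats every 2 terms and not for any smaller step, so p = 2.

2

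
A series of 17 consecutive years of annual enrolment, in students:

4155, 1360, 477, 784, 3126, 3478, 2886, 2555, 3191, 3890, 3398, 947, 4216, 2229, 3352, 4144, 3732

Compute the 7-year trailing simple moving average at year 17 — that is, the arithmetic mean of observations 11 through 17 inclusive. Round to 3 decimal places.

Sum of periods 11–17: 3398 + 947 + 4216 + 2229 + 3352 + 4144 + 3732 = 22018
Divide by 7: 22018 / 7 = 3145.429

3145.429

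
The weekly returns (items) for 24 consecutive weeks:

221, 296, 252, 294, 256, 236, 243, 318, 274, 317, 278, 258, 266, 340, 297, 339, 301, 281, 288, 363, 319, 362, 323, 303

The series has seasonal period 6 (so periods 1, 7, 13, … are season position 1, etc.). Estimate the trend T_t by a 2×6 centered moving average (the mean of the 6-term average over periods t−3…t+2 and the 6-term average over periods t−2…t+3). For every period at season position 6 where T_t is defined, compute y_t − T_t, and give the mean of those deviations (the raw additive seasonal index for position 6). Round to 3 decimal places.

-32.472

Season position 6 occurs at t = 6, 12, 18 (where T_t is defined).
t=6: T_6 = 268.33333; y_6 − T_6 = 236 − 268.33333 = -32.33333
t=12: T_12 = 290.75000; y_12 − T_12 = 258 − 290.75000 = -32.75000
t=18: T_18 = 313.33333; y_18 − T_18 = 281 − 313.33333 = -32.33333
Mean deviation: (-32.33333 + -32.75000 + -32.33333) / 3 = -32.472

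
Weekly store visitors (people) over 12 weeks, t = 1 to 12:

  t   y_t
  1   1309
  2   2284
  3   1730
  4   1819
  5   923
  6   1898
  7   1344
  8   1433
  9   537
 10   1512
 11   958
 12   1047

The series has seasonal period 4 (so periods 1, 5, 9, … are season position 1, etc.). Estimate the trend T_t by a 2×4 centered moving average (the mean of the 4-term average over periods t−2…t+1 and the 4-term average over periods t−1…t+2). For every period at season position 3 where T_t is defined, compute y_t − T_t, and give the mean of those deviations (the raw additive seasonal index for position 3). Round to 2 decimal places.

Season position 3 occurs at t = 3, 7 (where T_t is defined).
t=3: T_3 = 1737.2500; y_3 − T_3 = 1730 − 1737.2500 = -7.2500
t=7: T_7 = 1351.2500; y_7 − T_7 = 1344 − 1351.2500 = -7.2500
Mean deviation: (-7.2500 + -7.2500) / 2 = -7.25

-7.25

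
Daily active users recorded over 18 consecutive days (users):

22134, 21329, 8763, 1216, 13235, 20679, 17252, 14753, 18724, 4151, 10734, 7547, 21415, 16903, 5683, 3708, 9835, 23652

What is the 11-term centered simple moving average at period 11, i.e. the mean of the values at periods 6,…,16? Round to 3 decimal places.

12868.091

Sum of periods 6–16: 20679 + 17252 + 14753 + 18724 + 4151 + 10734 + 7547 + 21415 + 16903 + 5683 + 3708 = 141549
Divide by 11: 141549 / 11 = 12868.091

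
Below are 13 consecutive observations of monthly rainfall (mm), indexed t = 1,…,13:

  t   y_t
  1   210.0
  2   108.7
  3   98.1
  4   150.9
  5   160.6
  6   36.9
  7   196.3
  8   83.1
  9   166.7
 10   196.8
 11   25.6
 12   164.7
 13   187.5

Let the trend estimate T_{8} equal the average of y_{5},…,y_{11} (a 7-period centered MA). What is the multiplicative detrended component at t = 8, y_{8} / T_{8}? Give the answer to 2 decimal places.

0.67

Trend T_8 = (160.6 + 36.9 + 196.3 + 83.1 + 166.7 + 196.8 + 25.6) / 7 = 866.0/7 = 123.7143
Ratio to trend: 83.1 / 123.7143 = 0.67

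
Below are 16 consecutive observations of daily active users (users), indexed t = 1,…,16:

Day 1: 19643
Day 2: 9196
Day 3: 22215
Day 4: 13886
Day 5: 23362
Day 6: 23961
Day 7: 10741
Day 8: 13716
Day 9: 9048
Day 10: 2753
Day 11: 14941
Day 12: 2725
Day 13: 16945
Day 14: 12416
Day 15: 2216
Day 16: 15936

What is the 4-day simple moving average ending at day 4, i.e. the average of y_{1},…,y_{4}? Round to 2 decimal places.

16235.00

Sum of periods 1–4: 19643 + 9196 + 22215 + 13886 = 64940
Divide by 4: 64940 / 4 = 16235.00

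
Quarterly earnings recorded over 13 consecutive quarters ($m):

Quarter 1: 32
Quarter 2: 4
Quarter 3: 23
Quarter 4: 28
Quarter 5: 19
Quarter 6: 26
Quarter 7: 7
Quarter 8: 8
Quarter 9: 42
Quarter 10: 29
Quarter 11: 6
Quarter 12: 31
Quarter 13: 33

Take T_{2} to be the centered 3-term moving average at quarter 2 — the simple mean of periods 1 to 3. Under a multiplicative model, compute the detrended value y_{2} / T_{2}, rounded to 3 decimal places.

0.203

Trend T_2 = (32 + 4 + 23) / 3 = 59/3 = 19.66667
Ratio to trend: 4 / 19.66667 = 0.203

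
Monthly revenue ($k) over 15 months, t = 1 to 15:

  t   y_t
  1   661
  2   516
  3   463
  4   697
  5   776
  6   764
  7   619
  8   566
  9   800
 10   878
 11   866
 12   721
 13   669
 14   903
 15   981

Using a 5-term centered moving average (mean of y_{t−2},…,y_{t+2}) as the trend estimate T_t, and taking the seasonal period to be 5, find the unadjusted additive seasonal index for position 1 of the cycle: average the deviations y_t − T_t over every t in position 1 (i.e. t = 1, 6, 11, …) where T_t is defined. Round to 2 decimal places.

Season position 1 occurs at t = 6, 11 (where T_t is defined).
t=6: T_6 = 684.4000; y_6 − T_6 = 764 − 684.4000 = 79.6000
t=11: T_11 = 786.8000; y_11 − T_11 = 866 − 786.8000 = 79.2000
Mean deviation: (79.6000 + 79.2000) / 2 = 79.40

79.40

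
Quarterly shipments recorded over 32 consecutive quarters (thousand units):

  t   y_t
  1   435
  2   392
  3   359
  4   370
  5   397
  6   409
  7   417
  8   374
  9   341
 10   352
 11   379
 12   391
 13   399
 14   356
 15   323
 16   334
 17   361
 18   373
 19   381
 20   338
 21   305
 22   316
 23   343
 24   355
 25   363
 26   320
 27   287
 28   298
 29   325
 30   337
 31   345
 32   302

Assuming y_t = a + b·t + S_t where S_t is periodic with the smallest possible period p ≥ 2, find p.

First differences y_{t+1} − y_t: -43, -33, 11, 27, 12, 8, -43, -33, 11, 27, 12, 8, -43, -33, …
The difference pattern repeats every 6 terms and not for any smaller step, so p = 6.

6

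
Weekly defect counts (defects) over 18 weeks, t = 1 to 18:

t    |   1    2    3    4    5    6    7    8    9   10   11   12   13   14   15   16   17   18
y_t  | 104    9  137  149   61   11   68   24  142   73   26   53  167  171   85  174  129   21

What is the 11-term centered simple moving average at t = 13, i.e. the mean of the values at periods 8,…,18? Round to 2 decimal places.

96.82

Sum of periods 8–18: 24 + 142 + 73 + 26 + 53 + 167 + 171 + 85 + 174 + 129 + 21 = 1065
Divide by 11: 1065 / 11 = 96.82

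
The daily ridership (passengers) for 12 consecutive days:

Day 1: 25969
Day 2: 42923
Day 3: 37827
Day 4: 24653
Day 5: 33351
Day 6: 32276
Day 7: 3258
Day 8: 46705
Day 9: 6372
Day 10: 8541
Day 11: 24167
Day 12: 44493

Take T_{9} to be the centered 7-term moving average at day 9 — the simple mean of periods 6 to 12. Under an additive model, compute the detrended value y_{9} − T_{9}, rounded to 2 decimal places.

Trend T_9 = (32276 + 3258 + 46705 + 6372 + 8541 + 24167 + 44493) / 7 = 165812/7 = 23687.4286
Detrended value: 6372 − 23687.4286 = -17315.43

-17315.43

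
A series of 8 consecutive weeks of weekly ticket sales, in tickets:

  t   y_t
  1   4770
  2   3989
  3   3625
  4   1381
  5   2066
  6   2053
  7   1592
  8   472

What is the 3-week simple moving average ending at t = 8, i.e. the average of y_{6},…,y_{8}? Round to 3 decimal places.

1372.333

Sum of periods 6–8: 2053 + 1592 + 472 = 4117
Divide by 3: 4117 / 3 = 1372.333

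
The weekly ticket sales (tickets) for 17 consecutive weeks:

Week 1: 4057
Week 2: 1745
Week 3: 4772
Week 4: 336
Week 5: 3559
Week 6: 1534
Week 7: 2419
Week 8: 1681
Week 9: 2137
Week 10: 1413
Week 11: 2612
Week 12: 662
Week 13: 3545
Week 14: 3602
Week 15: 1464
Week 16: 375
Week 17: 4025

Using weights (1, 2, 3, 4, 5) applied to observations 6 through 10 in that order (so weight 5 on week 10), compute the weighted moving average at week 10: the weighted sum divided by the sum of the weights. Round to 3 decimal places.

1801.867

Weighted sum: 1·1534 + 2·2419 + 3·1681 + 4·2137 + 5·1413 = 1534 + 4838 + 5043 + 8548 + 7065 = 27028
Weight total: 1 + 2 + 3 + 4 + 5 = 15
WMA = 27028 / 15 = 1801.867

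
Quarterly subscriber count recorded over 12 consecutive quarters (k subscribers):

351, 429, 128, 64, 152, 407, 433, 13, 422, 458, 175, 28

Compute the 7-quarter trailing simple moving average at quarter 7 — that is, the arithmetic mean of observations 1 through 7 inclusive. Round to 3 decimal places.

Sum of periods 1–7: 351 + 429 + 128 + 64 + 152 + 407 + 433 = 1964
Divide by 7: 1964 / 7 = 280.571

280.571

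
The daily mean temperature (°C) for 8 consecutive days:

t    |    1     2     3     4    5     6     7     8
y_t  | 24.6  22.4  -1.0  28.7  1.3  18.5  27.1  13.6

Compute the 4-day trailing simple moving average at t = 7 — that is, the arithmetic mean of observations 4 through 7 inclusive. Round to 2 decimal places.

Sum of periods 4–7: 28.7 + 1.3 + 18.5 + 27.1 = 75.6
Divide by 4: 75.6 / 4 = 18.90

18.90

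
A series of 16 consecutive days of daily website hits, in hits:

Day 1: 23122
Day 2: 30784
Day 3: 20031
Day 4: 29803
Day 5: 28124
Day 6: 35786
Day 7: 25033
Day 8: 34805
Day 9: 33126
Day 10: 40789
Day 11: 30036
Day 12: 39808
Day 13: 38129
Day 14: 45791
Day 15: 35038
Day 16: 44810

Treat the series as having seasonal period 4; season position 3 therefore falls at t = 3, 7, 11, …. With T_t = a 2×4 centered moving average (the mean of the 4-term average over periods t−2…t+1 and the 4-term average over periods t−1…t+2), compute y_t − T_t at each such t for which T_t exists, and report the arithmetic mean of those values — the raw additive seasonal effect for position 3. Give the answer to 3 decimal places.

Season position 3 occurs at t = 3, 7, 11 (where T_t is defined).
t=3: T_3 = 26560.25000; y_3 − T_3 = 20031 − 26560.25000 = -6529.25000
t=7: T_7 = 31562.25000; y_7 − T_7 = 25033 − 31562.25000 = -6529.25000
t=11: T_11 = 36565.12500; y_11 − T_11 = 30036 − 36565.12500 = -6529.12500
Mean deviation: (-6529.25000 + -6529.25000 + -6529.12500) / 3 = -6529.208

-6529.208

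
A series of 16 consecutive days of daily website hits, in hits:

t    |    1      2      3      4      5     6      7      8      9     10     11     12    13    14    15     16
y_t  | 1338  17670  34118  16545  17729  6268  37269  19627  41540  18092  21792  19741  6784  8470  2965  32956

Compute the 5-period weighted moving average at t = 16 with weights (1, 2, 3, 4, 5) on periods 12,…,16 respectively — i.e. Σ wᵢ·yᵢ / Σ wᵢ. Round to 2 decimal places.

15690.60

Weighted sum: 1·19741 + 2·6784 + 3·8470 + 4·2965 + 5·32956 = 19741 + 13568 + 25410 + 11860 + 164780 = 235359
Weight total: 1 + 2 + 3 + 4 + 5 = 15
WMA = 235359 / 15 = 15690.60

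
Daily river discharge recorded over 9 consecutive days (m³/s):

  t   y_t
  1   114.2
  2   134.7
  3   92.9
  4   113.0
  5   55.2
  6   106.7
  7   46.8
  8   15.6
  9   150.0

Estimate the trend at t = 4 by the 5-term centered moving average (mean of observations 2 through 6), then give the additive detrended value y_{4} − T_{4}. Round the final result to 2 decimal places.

12.50

Trend T_4 = (134.7 + 92.9 + 113.0 + 55.2 + 106.7) / 5 = 502.5/5 = 100.5000
Detrended value: 113.0 − 100.5000 = 12.50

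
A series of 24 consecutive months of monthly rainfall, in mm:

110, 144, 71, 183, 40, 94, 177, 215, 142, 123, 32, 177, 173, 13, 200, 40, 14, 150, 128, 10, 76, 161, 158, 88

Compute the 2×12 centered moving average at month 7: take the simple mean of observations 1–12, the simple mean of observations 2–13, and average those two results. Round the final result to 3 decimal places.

Sum over 1–12: 110 + 144 + 71 + 183 + 40 + 94 + 177 + 215 + 142 + 123 + 32 + 177 = 1508
Sum over 2–13: 144 + 71 + 183 + 40 + 94 + 177 + 215 + 142 + 123 + 32 + 177 + 173 = 1571
CMA at t=7 = (1508 + 1571) / (2·12) = 3079 / 24 = 128.292

128.292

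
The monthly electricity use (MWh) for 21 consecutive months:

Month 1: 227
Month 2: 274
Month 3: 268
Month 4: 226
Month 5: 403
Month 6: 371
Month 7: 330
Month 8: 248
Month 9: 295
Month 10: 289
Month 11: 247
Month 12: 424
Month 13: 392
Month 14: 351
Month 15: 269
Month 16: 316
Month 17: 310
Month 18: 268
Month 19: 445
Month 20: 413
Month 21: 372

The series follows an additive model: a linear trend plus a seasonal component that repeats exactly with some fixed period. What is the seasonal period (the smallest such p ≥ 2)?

7

First differences y_{t+1} − y_t: 47, -6, -42, 177, -32, -41, -82, 47, -6, -42, 177, -32, -41, -82, 47, -6, …
The difference pattern repeats every 7 terms and not for any smaller step, so p = 7.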